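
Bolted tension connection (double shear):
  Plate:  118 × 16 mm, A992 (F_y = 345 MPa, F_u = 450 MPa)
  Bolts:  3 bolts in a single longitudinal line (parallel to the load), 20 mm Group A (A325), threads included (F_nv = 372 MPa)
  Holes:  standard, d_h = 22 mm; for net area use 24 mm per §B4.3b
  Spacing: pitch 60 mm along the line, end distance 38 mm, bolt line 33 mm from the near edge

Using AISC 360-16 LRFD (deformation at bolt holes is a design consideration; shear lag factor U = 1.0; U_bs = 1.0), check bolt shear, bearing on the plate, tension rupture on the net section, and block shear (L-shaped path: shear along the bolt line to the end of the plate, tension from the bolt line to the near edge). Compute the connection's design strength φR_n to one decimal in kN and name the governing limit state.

Bolt shear: A_b = π(20)²/4 = 314.16 mm². φR_n = 0.75 × 372 × 314.16 × 3 × 2 = 525.9 kN.
Bearing (16 mm plate, F_u = 450 MPa): end bolts L_c = 38 − 22/2 = 27, R_n = min(1.2×27×16×450, 2.4×20×16×450) = 233.28 kN/bolt; interior L_c = 60 − 22 = 38, R_n = 328.32 kN/bolt. φR_n = 0.75 × (1×233.28 + 2×328.32) = 667.4 kN.
Tension rupture (net): A_n = (118 − 1×24)×16 = 1504 mm² (U = 1.0, A_e = A_n). φR_n = 0.75 × 450 × 1504 = 507.6 kN.
Block shear: shear path 1×[38+2×60] = 1×158 mm, A_gv = 2528, A_nv = 1×(158 − 2.5×24)×16 = 1568 mm²; tension to near edge: (33 − 0.5×24)×16 = 336 mm². R_n = min(0.6×450×1568, 0.6×345×2528) + 1.0×450×336 = min(423.36, 523.3) + 151.2 = 574.56 kN. φR_n = 0.75 × 574.56 = 430.9 kN.
Governing: min(525.9, 667.4, 507.6, 430.9) = 430.9 kN → block shear.

430.9 kN (block shear governs)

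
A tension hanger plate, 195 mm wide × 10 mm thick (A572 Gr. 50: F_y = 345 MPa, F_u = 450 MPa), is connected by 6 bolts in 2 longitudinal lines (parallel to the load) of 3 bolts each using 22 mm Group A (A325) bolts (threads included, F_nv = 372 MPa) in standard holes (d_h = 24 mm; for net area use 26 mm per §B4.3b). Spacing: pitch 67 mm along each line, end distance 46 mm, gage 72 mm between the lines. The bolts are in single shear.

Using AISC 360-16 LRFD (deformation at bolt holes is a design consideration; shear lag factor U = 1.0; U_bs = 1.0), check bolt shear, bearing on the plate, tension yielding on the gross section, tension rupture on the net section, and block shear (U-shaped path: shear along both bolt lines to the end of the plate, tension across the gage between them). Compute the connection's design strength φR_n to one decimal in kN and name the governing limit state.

482.6 kN (net-section rupture governs)

Bolt shear: A_b = π(22)²/4 = 380.13 mm². φR_n = 0.75 × 372 × 380.13 × 6 × 1 = 636.3 kN.
Bearing (10 mm plate, F_u = 450 MPa): end bolts L_c = 46 − 24/2 = 34, R_n = min(1.2×34×10×450, 2.4×22×10×450) = 183.6 kN/bolt; interior L_c = 67 − 24 = 43, R_n = 232.2 kN/bolt. φR_n = 0.75 × (2×183.6 + 4×232.2) = 972.0 kN.
Tension yield (gross): A_g = 195×10 = 1950 mm². φR_n = 0.90 × 345 × 1950 = 605.5 kN.
Tension rupture (net): A_n = (195 − 2×26)×10 = 1430 mm² (U = 1.0, A_e = A_n). φR_n = 0.75 × 450 × 1430 = 482.6 kN.
Block shear: shear path 2×[46+2×67] = 2×180 mm, A_gv = 3600, A_nv = 2×(180 − 2.5×26)×10 = 2300 mm²; tension across gage: (72 − 1×26)×10 = 460 mm². R_n = min(0.6×450×2300, 0.6×345×3600) + 1.0×450×460 = min(621, 745.2) + 207 = 828 kN. φR_n = 0.75 × 828 = 621.0 kN.
Governing: min(636.3, 972.0, 605.5, 482.6, 621.0) = 482.6 kN → net-section rupture.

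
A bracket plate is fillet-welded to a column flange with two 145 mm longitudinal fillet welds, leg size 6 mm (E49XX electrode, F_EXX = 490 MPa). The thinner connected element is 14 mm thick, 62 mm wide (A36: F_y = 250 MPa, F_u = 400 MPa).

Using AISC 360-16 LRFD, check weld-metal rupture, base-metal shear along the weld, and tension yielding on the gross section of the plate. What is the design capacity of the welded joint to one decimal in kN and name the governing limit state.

Weld metal: throat = 0.707×6 = 4.242 mm, L = 2×145 = 290 mm. φR_n = 0.75 × 0.6 × 490 × 4.242 × 290 = 271.3 kN.
Base metal shear (14 mm plate): yield φR_n = 1.0×0.6×250×14×290 = 609.0 kN; rupture φR_n = 0.75×0.6×400×14×290 = 730.8 kN; take 609.0 kN (yield).
Tension yield (gross): A_g = 62×14 = 868 mm². φR_n = 0.90 × 250 × 868 = 195.3 kN.
Governing: min(271.3, 609.0, 195.3) = 195.3 kN → gross-section yield.

195.3 kN (gross-section yield governs)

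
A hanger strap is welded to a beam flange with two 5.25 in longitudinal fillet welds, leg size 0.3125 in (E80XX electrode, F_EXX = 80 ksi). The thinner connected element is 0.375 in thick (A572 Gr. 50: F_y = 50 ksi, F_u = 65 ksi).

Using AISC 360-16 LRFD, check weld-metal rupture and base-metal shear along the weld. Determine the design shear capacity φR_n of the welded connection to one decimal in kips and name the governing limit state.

83.5 kips (weld metal governs)

Weld metal: throat = 0.707×0.3125 = 0.22094 in, L = 2×5.25 = 10.5 in. φR_n = 0.75 × 0.6 × 80 × 0.22094 × 10.5 = 83.5 kips.
Base metal shear (0.375 in plate): yield φR_n = 1.0×0.6×50×0.375×10.5 = 118.1 kips; rupture φR_n = 0.75×0.6×65×0.375×10.5 = 115.2 kips; take 115.2 kips (rupture).
Governing: min(83.5, 115.2) = 83.5 kips → weld metal.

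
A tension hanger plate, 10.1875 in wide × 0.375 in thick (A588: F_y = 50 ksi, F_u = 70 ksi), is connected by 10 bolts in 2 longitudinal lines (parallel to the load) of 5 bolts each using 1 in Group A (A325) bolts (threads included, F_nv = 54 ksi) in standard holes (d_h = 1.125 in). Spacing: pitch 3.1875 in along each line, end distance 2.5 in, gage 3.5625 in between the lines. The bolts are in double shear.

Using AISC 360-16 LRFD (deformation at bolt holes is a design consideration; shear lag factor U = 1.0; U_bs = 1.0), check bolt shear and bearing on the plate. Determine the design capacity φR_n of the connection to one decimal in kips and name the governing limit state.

Bolt shear: A_b = π(1)²/4 = 0.7854 in². φR_n = 0.75 × 54 × 0.7854 × 10 × 2 = 636.2 kips.
Bearing (0.375 in plate, F_u = 70 ksi): end bolts L_c = 2.5 − 1.125/2 = 1.9375, R_n = min(1.2×1.9375×0.375×70, 2.4×1×0.375×70) = 61.031 kips/bolt; interior L_c = 3.1875 − 1.125 = 2.0625, R_n = 63 kips/bolt. φR_n = 0.75 × (2×61.031 + 8×63) = 469.5 kips.
Governing: min(636.2, 469.5) = 469.5 kips → bearing.

469.5 kips (bearing governs)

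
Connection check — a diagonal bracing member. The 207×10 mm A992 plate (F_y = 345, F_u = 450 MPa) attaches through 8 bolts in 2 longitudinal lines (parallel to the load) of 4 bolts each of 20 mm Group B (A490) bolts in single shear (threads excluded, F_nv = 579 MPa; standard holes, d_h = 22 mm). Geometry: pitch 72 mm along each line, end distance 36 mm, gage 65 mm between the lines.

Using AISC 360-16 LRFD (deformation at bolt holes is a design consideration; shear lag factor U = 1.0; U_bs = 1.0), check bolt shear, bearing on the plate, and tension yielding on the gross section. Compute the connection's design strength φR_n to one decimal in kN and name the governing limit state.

642.7 kN (gross-section yield governs)

Bolt shear: A_b = π(20)²/4 = 314.16 mm². φR_n = 0.75 × 579 × 314.16 × 8 × 1 = 1091.4 kN.
Bearing (10 mm plate, F_u = 450 MPa): end bolts L_c = 36 − 22/2 = 25, R_n = min(1.2×25×10×450, 2.4×20×10×450) = 135 kN/bolt; interior L_c = 72 − 22 = 50, R_n = 216 kN/bolt. φR_n = 0.75 × (2×135 + 6×216) = 1174.5 kN.
Tension yield (gross): A_g = 207×10 = 2070 mm². φR_n = 0.90 × 345 × 2070 = 642.7 kN.
Governing: min(1091.4, 1174.5, 642.7) = 642.7 kN → gross-section yield.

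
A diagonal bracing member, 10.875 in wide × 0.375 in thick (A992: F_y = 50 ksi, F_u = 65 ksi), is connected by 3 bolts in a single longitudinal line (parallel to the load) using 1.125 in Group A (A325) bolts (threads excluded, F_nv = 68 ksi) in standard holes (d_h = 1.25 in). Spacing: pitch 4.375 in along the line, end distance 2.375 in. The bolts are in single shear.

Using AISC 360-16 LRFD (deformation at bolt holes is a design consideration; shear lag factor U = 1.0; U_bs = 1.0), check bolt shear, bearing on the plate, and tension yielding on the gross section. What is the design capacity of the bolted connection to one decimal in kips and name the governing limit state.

Bolt shear: A_b = π(1.125)²/4 = 0.99402 in². φR_n = 0.75 × 68 × 0.99402 × 3 × 1 = 152.1 kips.
Bearing (0.375 in plate, F_u = 65 ksi): end bolts L_c = 2.375 − 1.25/2 = 1.75, R_n = min(1.2×1.75×0.375×65, 2.4×1.125×0.375×65) = 51.188 kips/bolt; interior L_c = 4.375 − 1.25 = 3.125, R_n = 65.813 kips/bolt. φR_n = 0.75 × (1×51.188 + 2×65.813) = 137.1 kips.
Tension yield (gross): A_g = 10.875×0.375 = 4.0781 in². φR_n = 0.90 × 50 × 4.0781 = 183.5 kips.
Governing: min(152.1, 137.1, 183.5) = 137.1 kips → bearing.

137.1 kips (bearing governs)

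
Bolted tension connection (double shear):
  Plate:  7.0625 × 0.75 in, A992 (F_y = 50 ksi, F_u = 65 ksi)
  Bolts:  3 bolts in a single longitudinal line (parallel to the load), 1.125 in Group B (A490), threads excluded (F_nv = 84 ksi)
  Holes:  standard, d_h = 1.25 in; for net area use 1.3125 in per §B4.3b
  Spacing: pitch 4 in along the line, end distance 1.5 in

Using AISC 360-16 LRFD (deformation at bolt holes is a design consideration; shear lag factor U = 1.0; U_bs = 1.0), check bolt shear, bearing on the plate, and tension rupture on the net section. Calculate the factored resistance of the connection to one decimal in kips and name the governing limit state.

Bolt shear: A_b = π(1.125)²/4 = 0.99402 in². φR_n = 0.75 × 84 × 0.99402 × 3 × 2 = 375.7 kips.
Bearing (0.75 in plate, F_u = 65 ksi): end bolts L_c = 1.5 − 1.25/2 = 0.875, R_n = min(1.2×0.875×0.75×65, 2.4×1.125×0.75×65) = 51.188 kips/bolt; interior L_c = 4 − 1.25 = 2.75, R_n = 131.63 kips/bolt. φR_n = 0.75 × (1×51.188 + 2×131.63) = 235.8 kips.
Tension rupture (net): A_n = (7.0625 − 1×1.3125)×0.75 = 4.3125 in² (U = 1.0, A_e = A_n). φR_n = 0.75 × 65 × 4.3125 = 210.2 kips.
Governing: min(375.7, 235.8, 210.2) = 210.2 kips → net-section rupture.

210.2 kips (net-section rupture governs)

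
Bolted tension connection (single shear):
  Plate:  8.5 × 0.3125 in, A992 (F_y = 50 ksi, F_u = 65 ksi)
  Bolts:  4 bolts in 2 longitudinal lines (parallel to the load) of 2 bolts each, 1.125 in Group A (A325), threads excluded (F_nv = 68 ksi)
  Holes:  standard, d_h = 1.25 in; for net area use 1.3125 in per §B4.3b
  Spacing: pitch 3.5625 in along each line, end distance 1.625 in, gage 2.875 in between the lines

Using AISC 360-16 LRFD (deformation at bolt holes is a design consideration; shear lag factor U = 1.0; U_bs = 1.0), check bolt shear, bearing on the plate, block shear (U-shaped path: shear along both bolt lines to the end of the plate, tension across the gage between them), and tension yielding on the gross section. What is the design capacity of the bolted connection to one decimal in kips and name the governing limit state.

82.6 kips (block shear governs)

Bolt shear: A_b = π(1.125)²/4 = 0.99402 in². φR_n = 0.75 × 68 × 0.99402 × 4 × 1 = 202.8 kips.
Bearing (0.3125 in plate, F_u = 65 ksi): end bolts L_c = 1.625 − 1.25/2 = 1, R_n = min(1.2×1×0.3125×65, 2.4×1.125×0.3125×65) = 24.375 kips/bolt; interior L_c = 3.5625 − 1.25 = 2.3125, R_n = 54.844 kips/bolt. φR_n = 0.75 × (2×24.375 + 2×54.844) = 118.8 kips.
Block shear: shear path 2×[1.625+1×3.5625] = 2×5.1875 in, A_gv = 3.2422, A_nv = 2×(5.1875 − 1.5×1.3125)×0.3125 = 2.0117 in²; tension across gage: (2.875 − 1×1.3125)×0.3125 = 0.48828 in². R_n = min(0.6×65×2.0117, 0.6×50×3.2422) + 1.0×65×0.48828 = min(78.456, 97.266) + 31.738 = 110.19 kips. φR_n = 0.75 × 110.19 = 82.6 kips.
Tension yield (gross): A_g = 8.5×0.3125 = 2.6563 in². φR_n = 0.90 × 50 × 2.6563 = 119.5 kips.
Governing: min(202.8, 118.8, 82.6, 119.5) = 82.6 kips → block shear.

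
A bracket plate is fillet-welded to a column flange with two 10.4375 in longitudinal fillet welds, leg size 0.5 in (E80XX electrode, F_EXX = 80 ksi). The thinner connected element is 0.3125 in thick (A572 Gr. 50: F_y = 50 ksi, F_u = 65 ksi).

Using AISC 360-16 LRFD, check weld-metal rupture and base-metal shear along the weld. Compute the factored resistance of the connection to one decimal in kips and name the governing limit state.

190.8 kips (base-metal shear governs)

Weld metal: throat = 0.707×0.5 = 0.3535 in, L = 2×10.4375 = 20.875 in. φR_n = 0.75 × 0.6 × 80 × 0.3535 × 20.875 = 265.7 kips.
Base metal shear (0.3125 in plate): yield φR_n = 1.0×0.6×50×0.3125×20.875 = 195.7 kips; rupture φR_n = 0.75×0.6×65×0.3125×20.875 = 190.8 kips; take 190.8 kips (rupture).
Governing: min(265.7, 190.8) = 190.8 kips → base-metal shear.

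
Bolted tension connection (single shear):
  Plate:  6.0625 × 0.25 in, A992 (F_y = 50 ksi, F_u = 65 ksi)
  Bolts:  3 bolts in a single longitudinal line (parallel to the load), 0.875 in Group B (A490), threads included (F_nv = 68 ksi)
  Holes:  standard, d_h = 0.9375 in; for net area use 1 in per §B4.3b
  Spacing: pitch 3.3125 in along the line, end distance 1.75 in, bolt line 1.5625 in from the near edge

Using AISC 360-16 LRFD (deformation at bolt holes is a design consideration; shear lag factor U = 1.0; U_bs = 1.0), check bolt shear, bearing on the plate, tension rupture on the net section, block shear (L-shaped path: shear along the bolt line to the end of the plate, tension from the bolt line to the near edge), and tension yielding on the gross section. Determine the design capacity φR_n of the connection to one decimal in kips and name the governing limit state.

55.9 kips (block shear governs)

Bolt shear: A_b = π(0.875)²/4 = 0.60132 in². φR_n = 0.75 × 68 × 0.60132 × 3 × 1 = 92.0 kips.
Bearing (0.25 in plate, F_u = 65 ksi): end bolts L_c = 1.75 − 0.9375/2 = 1.28125, R_n = min(1.2×1.28125×0.25×65, 2.4×0.875×0.25×65) = 24.984 kips/bolt; interior L_c = 3.3125 − 0.9375 = 2.375, R_n = 34.125 kips/bolt. φR_n = 0.75 × (1×24.984 + 2×34.125) = 69.9 kips.
Tension rupture (net): A_n = (6.0625 − 1×1)×0.25 = 1.2656 in² (U = 1.0, A_e = A_n). φR_n = 0.75 × 65 × 1.2656 = 61.7 kips.
Block shear: shear path 1×[1.75+2×3.3125] = 1×8.375 in, A_gv = 2.0938, A_nv = 1×(8.375 − 2.5×1)×0.25 = 1.4688 in²; tension to near edge: (1.5625 − 0.5×1)×0.25 = 0.26563 in². R_n = min(0.6×65×1.4688, 0.6×50×2.0938) + 1.0×65×0.26563 = min(57.283, 62.814) + 17.266 = 74.549 kips. φR_n = 0.75 × 74.549 = 55.9 kips.
Tension yield (gross): A_g = 6.0625×0.25 = 1.5156 in². φR_n = 0.90 × 50 × 1.5156 = 68.2 kips.
Governing: min(92.0, 69.9, 61.7, 55.9, 68.2) = 55.9 kips → block shear.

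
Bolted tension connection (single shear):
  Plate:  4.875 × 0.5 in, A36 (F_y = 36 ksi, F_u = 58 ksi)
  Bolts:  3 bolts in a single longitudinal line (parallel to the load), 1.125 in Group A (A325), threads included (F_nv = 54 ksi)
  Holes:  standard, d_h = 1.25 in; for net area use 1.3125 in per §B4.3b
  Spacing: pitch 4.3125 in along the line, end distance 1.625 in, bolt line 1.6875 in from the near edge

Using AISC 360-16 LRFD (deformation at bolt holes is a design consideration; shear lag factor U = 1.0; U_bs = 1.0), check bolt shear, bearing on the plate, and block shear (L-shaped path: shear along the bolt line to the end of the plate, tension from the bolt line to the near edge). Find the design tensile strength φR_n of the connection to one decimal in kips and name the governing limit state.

105.5 kips (block shear governs)

Bolt shear: A_b = π(1.125)²/4 = 0.99402 in². φR_n = 0.75 × 54 × 0.99402 × 3 × 1 = 120.8 kips.
Bearing (0.5 in plate, F_u = 58 ksi): end bolts L_c = 1.625 − 1.25/2 = 1, R_n = min(1.2×1×0.5×58, 2.4×1.125×0.5×58) = 34.8 kips/bolt; interior L_c = 4.3125 − 1.25 = 3.0625, R_n = 78.3 kips/bolt. φR_n = 0.75 × (1×34.8 + 2×78.3) = 143.6 kips.
Block shear: shear path 1×[1.625+2×4.3125] = 1×10.25 in, A_gv = 5.125, A_nv = 1×(10.25 − 2.5×1.3125)×0.5 = 3.4844 in²; tension to near edge: (1.6875 − 0.5×1.3125)×0.5 = 0.51563 in². R_n = min(0.6×58×3.4844, 0.6×36×5.125) + 1.0×58×0.51563 = min(121.26, 110.7) + 29.907 = 140.61 kips. φR_n = 0.75 × 140.61 = 105.5 kips.
Governing: min(120.8, 143.6, 105.5) = 105.5 kips → block shear.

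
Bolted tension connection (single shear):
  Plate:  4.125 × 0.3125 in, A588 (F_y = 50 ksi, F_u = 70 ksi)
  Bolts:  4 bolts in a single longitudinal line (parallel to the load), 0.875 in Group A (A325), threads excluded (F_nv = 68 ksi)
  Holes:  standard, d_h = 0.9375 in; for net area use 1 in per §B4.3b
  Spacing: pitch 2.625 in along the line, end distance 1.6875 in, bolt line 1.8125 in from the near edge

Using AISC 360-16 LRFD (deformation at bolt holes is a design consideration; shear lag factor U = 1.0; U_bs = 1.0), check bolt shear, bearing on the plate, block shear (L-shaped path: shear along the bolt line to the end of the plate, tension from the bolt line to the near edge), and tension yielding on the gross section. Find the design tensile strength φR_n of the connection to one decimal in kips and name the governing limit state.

Bolt shear: A_b = π(0.875)²/4 = 0.60132 in². φR_n = 0.75 × 68 × 0.60132 × 4 × 1 = 122.7 kips.
Bearing (0.3125 in plate, F_u = 70 ksi): end bolts L_c = 1.6875 − 0.9375/2 = 1.21875, R_n = min(1.2×1.21875×0.3125×70, 2.4×0.875×0.3125×70) = 31.992 kips/bolt; interior L_c = 2.625 − 0.9375 = 1.6875, R_n = 44.297 kips/bolt. φR_n = 0.75 × (1×31.992 + 3×44.297) = 123.7 kips.
Block shear: shear path 1×[1.6875+3×2.625] = 1×9.5625 in, A_gv = 2.9883, A_nv = 1×(9.5625 − 3.5×1)×0.3125 = 1.8945 in²; tension to near edge: (1.8125 − 0.5×1)×0.3125 = 0.41016 in². R_n = min(0.6×70×1.8945, 0.6×50×2.9883) + 1.0×70×0.41016 = min(79.569, 89.649) + 28.711 = 108.28 kips. φR_n = 0.75 × 108.28 = 81.2 kips.
Tension yield (gross): A_g = 4.125×0.3125 = 1.2891 in². φR_n = 0.90 × 50 × 1.2891 = 58.0 kips.
Governing: min(122.7, 123.7, 81.2, 58.0) = 58.0 kips → gross-section yield.

58.0 kips (gross-section yield governs)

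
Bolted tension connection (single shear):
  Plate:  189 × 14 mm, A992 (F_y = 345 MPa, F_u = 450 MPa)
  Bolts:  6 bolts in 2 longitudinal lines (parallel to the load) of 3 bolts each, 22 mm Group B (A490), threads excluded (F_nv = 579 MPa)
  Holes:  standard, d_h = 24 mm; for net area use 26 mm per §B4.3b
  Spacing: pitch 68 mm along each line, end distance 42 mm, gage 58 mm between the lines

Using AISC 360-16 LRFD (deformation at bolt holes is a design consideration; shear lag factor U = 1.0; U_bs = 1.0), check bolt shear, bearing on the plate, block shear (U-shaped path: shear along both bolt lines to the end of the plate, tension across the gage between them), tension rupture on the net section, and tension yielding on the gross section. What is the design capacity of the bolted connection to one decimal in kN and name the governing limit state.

647.3 kN (net-section rupture governs)

Bolt shear: A_b = π(22)²/4 = 380.13 mm². φR_n = 0.75 × 579 × 380.13 × 6 × 1 = 990.4 kN.
Bearing (14 mm plate, F_u = 450 MPa): end bolts L_c = 42 − 24/2 = 30, R_n = min(1.2×30×14×450, 2.4×22×14×450) = 226.8 kN/bolt; interior L_c = 68 − 24 = 44, R_n = 332.64 kN/bolt. φR_n = 0.75 × (2×226.8 + 4×332.64) = 1338.1 kN.
Block shear: shear path 2×[42+2×68] = 2×178 mm, A_gv = 4984, A_nv = 2×(178 − 2.5×26)×14 = 3164 mm²; tension across gage: (58 − 1×26)×14 = 448 mm². R_n = min(0.6×450×3164, 0.6×345×4984) + 1.0×450×448 = min(854.28, 1031.7) + 201.6 = 1055.9 kN. φR_n = 0.75 × 1055.9 = 791.9 kN.
Tension rupture (net): A_n = (189 − 2×26)×14 = 1918 mm² (U = 1.0, A_e = A_n). φR_n = 0.75 × 450 × 1918 = 647.3 kN.
Tension yield (gross): A_g = 189×14 = 2646 mm². φR_n = 0.90 × 345 × 2646 = 821.6 kN.
Governing: min(990.4, 1338.1, 791.9, 647.3, 821.6) = 647.3 kN → net-section rupture.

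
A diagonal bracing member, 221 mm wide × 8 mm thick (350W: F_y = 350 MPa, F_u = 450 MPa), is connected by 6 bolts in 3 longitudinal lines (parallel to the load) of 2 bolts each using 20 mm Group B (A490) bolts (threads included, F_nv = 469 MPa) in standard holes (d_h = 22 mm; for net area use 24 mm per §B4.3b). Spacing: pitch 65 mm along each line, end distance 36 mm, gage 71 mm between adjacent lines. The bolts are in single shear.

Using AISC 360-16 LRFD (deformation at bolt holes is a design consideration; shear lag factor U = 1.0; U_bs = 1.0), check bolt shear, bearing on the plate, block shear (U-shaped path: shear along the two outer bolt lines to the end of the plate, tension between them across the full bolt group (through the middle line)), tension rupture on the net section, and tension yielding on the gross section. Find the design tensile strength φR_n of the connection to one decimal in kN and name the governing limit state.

Bolt shear: A_b = π(20)²/4 = 314.16 mm². φR_n = 0.75 × 469 × 314.16 × 6 × 1 = 663.0 kN.
Bearing (8 mm plate, F_u = 450 MPa): end bolts L_c = 36 − 22/2 = 25, R_n = min(1.2×25×8×450, 2.4×20×8×450) = 108 kN/bolt; interior L_c = 65 − 22 = 43, R_n = 172.8 kN/bolt. φR_n = 0.75 × (3×108 + 3×172.8) = 631.8 kN.
Block shear: shear path 2×[36+1×65] = 2×101 mm, A_gv = 1616, A_nv = 2×(101 − 1.5×24)×8 = 1040 mm²; tension across gage: (142 − 2×24)×8 = 752 mm². R_n = min(0.6×450×1040, 0.6×350×1616) + 1.0×450×752 = min(280.8, 339.36) + 338.4 = 619.2 kN. φR_n = 0.75 × 619.2 = 464.4 kN.
Tension rupture (net): A_n = (221 − 3×24)×8 = 1192 mm² (U = 1.0, A_e = A_n). φR_n = 0.75 × 450 × 1192 = 402.3 kN.
Tension yield (gross): A_g = 221×8 = 1768 mm². φR_n = 0.90 × 350 × 1768 = 556.9 kN.
Governing: min(663.0, 631.8, 464.4, 402.3, 556.9) = 402.3 kN → net-section rupture.

402.3 kN (net-section rupture governs)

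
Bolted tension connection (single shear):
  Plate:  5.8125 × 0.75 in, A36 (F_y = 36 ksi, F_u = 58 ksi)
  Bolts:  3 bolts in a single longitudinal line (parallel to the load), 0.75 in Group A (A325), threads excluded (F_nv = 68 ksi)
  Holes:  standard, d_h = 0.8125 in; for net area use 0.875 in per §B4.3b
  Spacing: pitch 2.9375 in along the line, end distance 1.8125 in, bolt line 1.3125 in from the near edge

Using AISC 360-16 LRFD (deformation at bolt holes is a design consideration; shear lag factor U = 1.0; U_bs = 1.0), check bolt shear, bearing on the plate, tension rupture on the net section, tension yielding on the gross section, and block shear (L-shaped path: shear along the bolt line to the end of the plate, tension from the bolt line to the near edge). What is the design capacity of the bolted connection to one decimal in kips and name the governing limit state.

67.6 kips (bolt shear governs)

Bolt shear: A_b = π(0.75)²/4 = 0.44179 in². φR_n = 0.75 × 68 × 0.44179 × 3 × 1 = 67.6 kips.
Bearing (0.75 in plate, F_u = 58 ksi): end bolts L_c = 1.8125 − 0.8125/2 = 1.40625, R_n = min(1.2×1.40625×0.75×58, 2.4×0.75×0.75×58) = 73.406 kips/bolt; interior L_c = 2.9375 − 0.8125 = 2.125, R_n = 78.3 kips/bolt. φR_n = 0.75 × (1×73.406 + 2×78.3) = 172.5 kips.
Tension rupture (net): A_n = (5.8125 − 1×0.875)×0.75 = 3.7031 in² (U = 1.0, A_e = A_n). φR_n = 0.75 × 58 × 3.7031 = 161.1 kips.
Tension yield (gross): A_g = 5.8125×0.75 = 4.3594 in². φR_n = 0.90 × 36 × 4.3594 = 141.2 kips.
Block shear: shear path 1×[1.8125+2×2.9375] = 1×7.6875 in, A_gv = 5.7656, A_nv = 1×(7.6875 − 2.5×0.875)×0.75 = 4.125 in²; tension to near edge: (1.3125 − 0.5×0.875)×0.75 = 0.65625 in². R_n = min(0.6×58×4.125, 0.6×36×5.7656) + 1.0×58×0.65625 = min(143.55, 124.54) + 38.063 = 162.6 kips. φR_n = 0.75 × 162.6 = 122.0 kips.
Governing: min(67.6, 172.5, 161.1, 141.2, 122.0) = 67.6 kips → bolt shear.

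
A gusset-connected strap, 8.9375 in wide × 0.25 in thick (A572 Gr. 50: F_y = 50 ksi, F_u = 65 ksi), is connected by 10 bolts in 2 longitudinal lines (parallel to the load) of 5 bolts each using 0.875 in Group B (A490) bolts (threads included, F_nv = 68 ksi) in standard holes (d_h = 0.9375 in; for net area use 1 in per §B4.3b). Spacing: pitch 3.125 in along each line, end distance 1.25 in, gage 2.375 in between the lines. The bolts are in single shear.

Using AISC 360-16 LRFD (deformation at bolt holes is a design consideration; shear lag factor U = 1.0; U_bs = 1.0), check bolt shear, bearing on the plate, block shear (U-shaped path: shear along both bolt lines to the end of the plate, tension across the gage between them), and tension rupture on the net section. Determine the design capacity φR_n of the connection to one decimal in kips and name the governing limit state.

Bolt shear: A_b = π(0.875)²/4 = 0.60132 in². φR_n = 0.75 × 68 × 0.60132 × 10 × 1 = 306.7 kips.
Bearing (0.25 in plate, F_u = 65 ksi): end bolts L_c = 1.25 − 0.9375/2 = 0.78125, R_n = min(1.2×0.78125×0.25×65, 2.4×0.875×0.25×65) = 15.234 kips/bolt; interior L_c = 3.125 − 0.9375 = 2.1875, R_n = 34.125 kips/bolt. φR_n = 0.75 × (2×15.234 + 8×34.125) = 227.6 kips.
Block shear: shear path 2×[1.25+4×3.125] = 2×13.75 in, A_gv = 6.875, A_nv = 2×(13.75 − 4.5×1)×0.25 = 4.625 in²; tension across gage: (2.375 − 1×1)×0.25 = 0.34375 in². R_n = min(0.6×65×4.625, 0.6×50×6.875) + 1.0×65×0.34375 = min(180.38, 206.25) + 22.344 = 202.72 kips. φR_n = 0.75 × 202.72 = 152.0 kips.
Tension rupture (net): A_n = (8.9375 − 2×1)×0.25 = 1.7344 in² (U = 1.0, A_e = A_n). φR_n = 0.75 × 65 × 1.7344 = 84.6 kips.
Governing: min(306.7, 227.6, 152.0, 84.6) = 84.6 kips → net-section rupture.

84.6 kips (net-section rupture governs)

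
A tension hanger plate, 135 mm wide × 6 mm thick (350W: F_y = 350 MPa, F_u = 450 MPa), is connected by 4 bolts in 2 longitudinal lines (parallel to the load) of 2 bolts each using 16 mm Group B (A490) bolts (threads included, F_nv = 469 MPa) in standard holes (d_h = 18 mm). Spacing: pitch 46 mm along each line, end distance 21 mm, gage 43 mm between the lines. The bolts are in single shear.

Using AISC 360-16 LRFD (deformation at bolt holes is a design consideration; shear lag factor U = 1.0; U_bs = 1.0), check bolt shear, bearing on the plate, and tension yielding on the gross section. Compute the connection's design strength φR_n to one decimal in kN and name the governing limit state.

Bolt shear: A_b = π(16)²/4 = 201.06 mm². φR_n = 0.75 × 469 × 201.06 × 4 × 1 = 282.9 kN.
Bearing (6 mm plate, F_u = 450 MPa): end bolts L_c = 21 − 18/2 = 12, R_n = min(1.2×12×6×450, 2.4×16×6×450) = 38.88 kN/bolt; interior L_c = 46 − 18 = 28, R_n = 90.72 kN/bolt. φR_n = 0.75 × (2×38.88 + 2×90.72) = 194.4 kN.
Tension yield (gross): A_g = 135×6 = 810 mm². φR_n = 0.90 × 350 × 810 = 255.2 kN.
Governing: min(282.9, 194.4, 255.2) = 194.4 kN → bearing.

194.4 kN (bearing governs)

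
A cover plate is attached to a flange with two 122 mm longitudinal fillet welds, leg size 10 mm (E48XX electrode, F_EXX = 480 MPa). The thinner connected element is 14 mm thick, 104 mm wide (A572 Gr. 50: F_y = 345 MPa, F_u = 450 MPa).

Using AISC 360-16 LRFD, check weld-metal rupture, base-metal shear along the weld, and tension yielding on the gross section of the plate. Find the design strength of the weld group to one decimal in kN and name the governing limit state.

372.6 kN (weld metal governs)

Weld metal: throat = 0.707×10 = 7.07 mm, L = 2×122 = 244 mm. φR_n = 0.75 × 0.6 × 480 × 7.07 × 244 = 372.6 kN.
Base metal shear (14 mm plate): yield φR_n = 1.0×0.6×345×14×244 = 707.1 kN; rupture φR_n = 0.75×0.6×450×14×244 = 691.7 kN; take 691.7 kN (rupture).
Tension yield (gross): A_g = 104×14 = 1456 mm². φR_n = 0.90 × 345 × 1456 = 452.1 kN.
Governing: min(372.6, 691.7, 452.1) = 372.6 kN → weld metal.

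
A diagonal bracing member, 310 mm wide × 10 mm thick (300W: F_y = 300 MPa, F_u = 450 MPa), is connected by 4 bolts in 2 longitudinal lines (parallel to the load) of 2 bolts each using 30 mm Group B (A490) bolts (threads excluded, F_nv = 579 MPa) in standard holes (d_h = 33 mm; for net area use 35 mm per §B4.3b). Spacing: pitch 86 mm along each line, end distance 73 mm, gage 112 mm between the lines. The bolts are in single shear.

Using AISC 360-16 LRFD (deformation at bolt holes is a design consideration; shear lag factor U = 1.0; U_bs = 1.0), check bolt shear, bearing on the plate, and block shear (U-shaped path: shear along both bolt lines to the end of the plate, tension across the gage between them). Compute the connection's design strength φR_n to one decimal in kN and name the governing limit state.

689.2 kN (block shear governs)

Bolt shear: A_b = π(30)²/4 = 706.86 mm². φR_n = 0.75 × 579 × 706.86 × 4 × 1 = 1227.8 kN.
Bearing (10 mm plate, F_u = 450 MPa): end bolts L_c = 73 − 33/2 = 56.5, R_n = min(1.2×56.5×10×450, 2.4×30×10×450) = 305.1 kN/bolt; interior L_c = 86 − 33 = 53, R_n = 286.2 kN/bolt. φR_n = 0.75 × (2×305.1 + 2×286.2) = 887.0 kN.
Block shear: shear path 2×[73+1×86] = 2×159 mm, A_gv = 3180, A_nv = 2×(159 − 1.5×35)×10 = 2130 mm²; tension across gage: (112 − 1×35)×10 = 770 mm². R_n = min(0.6×450×2130, 0.6×300×3180) + 1.0×450×770 = min(575.1, 572.4) + 346.5 = 918.9 kN. φR_n = 0.75 × 918.9 = 689.2 kN.
Governing: min(1227.8, 887.0, 689.2) = 689.2 kN → block shear.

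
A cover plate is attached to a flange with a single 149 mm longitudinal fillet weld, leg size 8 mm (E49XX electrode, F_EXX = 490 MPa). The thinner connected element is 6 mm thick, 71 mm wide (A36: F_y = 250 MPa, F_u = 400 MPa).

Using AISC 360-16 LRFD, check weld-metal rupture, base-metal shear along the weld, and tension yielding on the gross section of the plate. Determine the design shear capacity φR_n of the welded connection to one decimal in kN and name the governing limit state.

Weld metal: throat = 0.707×8 = 5.656 mm, L = 149 mm. φR_n = 0.75 × 0.6 × 490 × 5.656 × 149 = 185.8 kN.
Base metal shear (6 mm plate): yield φR_n = 1.0×0.6×250×6×149 = 134.1 kN; rupture φR_n = 0.75×0.6×400×6×149 = 160.9 kN; take 134.1 kN (yield).
Tension yield (gross): A_g = 71×6 = 426 mm². φR_n = 0.90 × 250 × 426 = 95.9 kN.
Governing: min(185.8, 134.1, 95.9) = 95.9 kN → gross-section yield.

95.9 kN (gross-section yield governs)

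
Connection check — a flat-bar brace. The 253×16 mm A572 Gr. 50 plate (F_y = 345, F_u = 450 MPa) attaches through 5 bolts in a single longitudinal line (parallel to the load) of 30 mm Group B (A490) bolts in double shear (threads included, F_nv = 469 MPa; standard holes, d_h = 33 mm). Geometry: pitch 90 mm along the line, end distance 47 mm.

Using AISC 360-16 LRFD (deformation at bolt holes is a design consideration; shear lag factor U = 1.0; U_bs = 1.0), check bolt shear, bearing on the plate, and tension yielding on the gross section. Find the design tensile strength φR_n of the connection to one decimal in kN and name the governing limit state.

Bolt shear: A_b = π(30)²/4 = 706.86 mm². φR_n = 0.75 × 469 × 706.86 × 5 × 2 = 2486.4 kN.
Bearing (16 mm plate, F_u = 450 MPa): end bolts L_c = 47 − 33/2 = 30.5, R_n = min(1.2×30.5×16×450, 2.4×30×16×450) = 263.52 kN/bolt; interior L_c = 90 − 33 = 57, R_n = 492.48 kN/bolt. φR_n = 0.75 × (1×263.52 + 4×492.48) = 1675.1 kN.
Tension yield (gross): A_g = 253×16 = 4048 mm². φR_n = 0.90 × 345 × 4048 = 1256.9 kN.
Governing: min(2486.4, 1675.1, 1256.9) = 1256.9 kN → gross-section yield.

1256.9 kN (gross-section yield governs)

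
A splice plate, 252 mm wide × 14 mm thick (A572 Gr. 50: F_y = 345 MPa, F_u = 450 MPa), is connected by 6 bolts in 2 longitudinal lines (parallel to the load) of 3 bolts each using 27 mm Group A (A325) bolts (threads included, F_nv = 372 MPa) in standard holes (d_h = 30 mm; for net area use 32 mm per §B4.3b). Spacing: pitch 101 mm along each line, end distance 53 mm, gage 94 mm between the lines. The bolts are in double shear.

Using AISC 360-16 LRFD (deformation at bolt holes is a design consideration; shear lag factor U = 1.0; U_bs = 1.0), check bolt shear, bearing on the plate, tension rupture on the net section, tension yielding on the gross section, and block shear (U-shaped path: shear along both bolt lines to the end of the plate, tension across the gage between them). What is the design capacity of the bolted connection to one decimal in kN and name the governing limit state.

888.3 kN (net-section rupture governs)

Bolt shear: A_b = π(27)²/4 = 572.56 mm². φR_n = 0.75 × 372 × 572.56 × 6 × 2 = 1916.9 kN.
Bearing (14 mm plate, F_u = 450 MPa): end bolts L_c = 53 − 30/2 = 38, R_n = min(1.2×38×14×450, 2.4×27×14×450) = 287.28 kN/bolt; interior L_c = 101 − 30 = 71, R_n = 408.24 kN/bolt. φR_n = 0.75 × (2×287.28 + 4×408.24) = 1655.6 kN.
Tension rupture (net): A_n = (252 − 2×32)×14 = 2632 mm² (U = 1.0, A_e = A_n). φR_n = 0.75 × 450 × 2632 = 888.3 kN.
Tension yield (gross): A_g = 252×14 = 3528 mm². φR_n = 0.90 × 345 × 3528 = 1095.4 kN.
Block shear: shear path 2×[53+2×101] = 2×255 mm, A_gv = 7140, A_nv = 2×(255 − 2.5×32)×14 = 4900 mm²; tension across gage: (94 − 1×32)×14 = 868 mm². R_n = min(0.6×450×4900, 0.6×345×7140) + 1.0×450×868 = min(1323, 1478) + 390.6 = 1713.6 kN. φR_n = 0.75 × 1713.6 = 1285.2 kN.
Governing: min(1916.9, 1655.6, 888.3, 1095.4, 1285.2) = 888.3 kN → net-section rupture.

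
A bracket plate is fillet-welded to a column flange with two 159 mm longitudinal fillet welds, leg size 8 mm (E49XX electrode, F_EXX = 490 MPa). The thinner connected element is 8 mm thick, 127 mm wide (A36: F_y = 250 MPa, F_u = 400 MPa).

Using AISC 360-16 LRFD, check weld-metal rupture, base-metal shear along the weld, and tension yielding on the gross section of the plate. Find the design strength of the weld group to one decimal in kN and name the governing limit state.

Weld metal: throat = 0.707×8 = 5.656 mm, L = 2×159 = 318 mm. φR_n = 0.75 × 0.6 × 490 × 5.656 × 318 = 396.6 kN.
Base metal shear (8 mm plate): yield φR_n = 1.0×0.6×250×8×318 = 381.6 kN; rupture φR_n = 0.75×0.6×400×8×318 = 457.9 kN; take 381.6 kN (yield).
Tension yield (gross): A_g = 127×8 = 1016 mm². φR_n = 0.90 × 250 × 1016 = 228.6 kN.
Governing: min(396.6, 381.6, 228.6) = 228.6 kN → gross-section yield.

228.6 kN (gross-section yield governs)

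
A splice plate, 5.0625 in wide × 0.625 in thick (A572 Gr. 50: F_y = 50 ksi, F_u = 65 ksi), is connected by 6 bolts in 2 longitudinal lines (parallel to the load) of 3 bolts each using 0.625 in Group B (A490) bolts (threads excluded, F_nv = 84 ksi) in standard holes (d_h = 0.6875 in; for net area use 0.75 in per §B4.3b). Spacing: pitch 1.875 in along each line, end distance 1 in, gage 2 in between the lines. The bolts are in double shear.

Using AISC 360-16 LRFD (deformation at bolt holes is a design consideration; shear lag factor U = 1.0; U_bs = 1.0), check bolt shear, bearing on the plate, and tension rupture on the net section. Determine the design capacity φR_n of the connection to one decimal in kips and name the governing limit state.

108.5 kips (net-section rupture governs)

Bolt shear: A_b = π(0.625)²/4 = 0.3068 in². φR_n = 0.75 × 84 × 0.3068 × 6 × 2 = 231.9 kips.
Bearing (0.625 in plate, F_u = 65 ksi): end bolts L_c = 1 − 0.6875/2 = 0.65625, R_n = min(1.2×0.65625×0.625×65, 2.4×0.625×0.625×65) = 31.992 kips/bolt; interior L_c = 1.875 − 0.6875 = 1.1875, R_n = 57.891 kips/bolt. φR_n = 0.75 × (2×31.992 + 4×57.891) = 221.7 kips.
Tension rupture (net): A_n = (5.0625 − 2×0.75)×0.625 = 2.2266 in² (U = 1.0, A_e = A_n). φR_n = 0.75 × 65 × 2.2266 = 108.5 kips.
Governing: min(231.9, 221.7, 108.5) = 108.5 kips → net-section rupture.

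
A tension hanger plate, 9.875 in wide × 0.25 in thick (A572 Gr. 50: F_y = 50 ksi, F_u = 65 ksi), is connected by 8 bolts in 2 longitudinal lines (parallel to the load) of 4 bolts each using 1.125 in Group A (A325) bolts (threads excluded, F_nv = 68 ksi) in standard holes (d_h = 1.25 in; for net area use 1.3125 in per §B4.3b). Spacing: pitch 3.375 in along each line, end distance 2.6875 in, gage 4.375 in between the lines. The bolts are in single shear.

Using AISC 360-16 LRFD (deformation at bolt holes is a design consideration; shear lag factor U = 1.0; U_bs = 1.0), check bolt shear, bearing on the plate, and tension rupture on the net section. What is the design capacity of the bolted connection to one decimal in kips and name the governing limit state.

88.4 kips (net-section rupture governs)

Bolt shear: A_b = π(1.125)²/4 = 0.99402 in². φR_n = 0.75 × 68 × 0.99402 × 8 × 1 = 405.6 kips.
Bearing (0.25 in plate, F_u = 65 ksi): end bolts L_c = 2.6875 − 1.25/2 = 2.0625, R_n = min(1.2×2.0625×0.25×65, 2.4×1.125×0.25×65) = 40.219 kips/bolt; interior L_c = 3.375 − 1.25 = 2.125, R_n = 41.438 kips/bolt. φR_n = 0.75 × (2×40.219 + 6×41.438) = 246.8 kips.
Tension rupture (net): A_n = (9.875 − 2×1.3125)×0.25 = 1.8125 in² (U = 1.0, A_e = A_n). φR_n = 0.75 × 65 × 1.8125 = 88.4 kips.
Governing: min(405.6, 246.8, 88.4) = 88.4 kips → net-section rupture.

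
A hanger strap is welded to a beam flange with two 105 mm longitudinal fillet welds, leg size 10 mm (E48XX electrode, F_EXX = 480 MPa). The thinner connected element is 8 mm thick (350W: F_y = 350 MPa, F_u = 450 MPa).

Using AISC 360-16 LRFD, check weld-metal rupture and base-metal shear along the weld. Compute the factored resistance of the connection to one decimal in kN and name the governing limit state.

Weld metal: throat = 0.707×10 = 7.07 mm, L = 2×105 = 210 mm. φR_n = 0.75 × 0.6 × 480 × 7.07 × 210 = 320.7 kN.
Base metal shear (8 mm plate): yield φR_n = 1.0×0.6×350×8×210 = 352.8 kN; rupture φR_n = 0.75×0.6×450×8×210 = 340.2 kN; take 340.2 kN (rupture).
Governing: min(320.7, 340.2) = 320.7 kN → weld metal.

320.7 kN (weld metal governs)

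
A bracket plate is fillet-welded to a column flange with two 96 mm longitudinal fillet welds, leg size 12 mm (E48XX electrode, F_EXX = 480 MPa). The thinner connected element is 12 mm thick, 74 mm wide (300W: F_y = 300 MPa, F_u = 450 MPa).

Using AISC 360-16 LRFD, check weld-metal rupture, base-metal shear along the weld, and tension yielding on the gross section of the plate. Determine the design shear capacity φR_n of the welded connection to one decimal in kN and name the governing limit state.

Weld metal: throat = 0.707×12 = 8.484 mm, L = 2×96 = 192 mm. φR_n = 0.75 × 0.6 × 480 × 8.484 × 192 = 351.8 kN.
Base metal shear (12 mm plate): yield φR_n = 1.0×0.6×300×12×192 = 414.7 kN; rupture φR_n = 0.75×0.6×450×12×192 = 466.6 kN; take 414.7 kN (yield).
Tension yield (gross): A_g = 74×12 = 888 mm². φR_n = 0.90 × 300 × 888 = 239.8 kN.
Governing: min(351.8, 414.7, 239.8) = 239.8 kN → gross-section yield.

239.8 kN (gross-section yield governs)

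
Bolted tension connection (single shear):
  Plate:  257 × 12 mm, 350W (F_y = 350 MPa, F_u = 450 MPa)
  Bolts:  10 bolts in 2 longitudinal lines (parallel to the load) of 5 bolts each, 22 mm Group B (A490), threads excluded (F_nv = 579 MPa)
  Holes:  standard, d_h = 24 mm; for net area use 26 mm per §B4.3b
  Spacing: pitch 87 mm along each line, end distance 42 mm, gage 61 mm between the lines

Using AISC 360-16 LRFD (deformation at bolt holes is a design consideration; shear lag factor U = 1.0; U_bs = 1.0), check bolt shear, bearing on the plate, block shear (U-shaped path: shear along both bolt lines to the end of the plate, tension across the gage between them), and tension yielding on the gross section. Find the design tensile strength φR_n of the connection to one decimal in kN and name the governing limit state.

971.5 kN (gross-section yield governs)

Bolt shear: A_b = π(22)²/4 = 380.13 mm². φR_n = 0.75 × 579 × 380.13 × 10 × 1 = 1650.7 kN.
Bearing (12 mm plate, F_u = 450 MPa): end bolts L_c = 42 − 24/2 = 30, R_n = min(1.2×30×12×450, 2.4×22×12×450) = 194.4 kN/bolt; interior L_c = 87 − 24 = 63, R_n = 285.12 kN/bolt. φR_n = 0.75 × (2×194.4 + 8×285.12) = 2002.3 kN.
Block shear: shear path 2×[42+4×87] = 2×390 mm, A_gv = 9360, A_nv = 2×(390 − 4.5×26)×12 = 6552 mm²; tension across gage: (61 − 1×26)×12 = 420 mm². R_n = min(0.6×450×6552, 0.6×350×9360) + 1.0×450×420 = min(1769, 1965.6) + 189 = 1958 kN. φR_n = 0.75 × 1958 = 1468.5 kN.
Tension yield (gross): A_g = 257×12 = 3084 mm². φR_n = 0.90 × 350 × 3084 = 971.5 kN.
Governing: min(1650.7, 2002.3, 1468.5, 971.5) = 971.5 kN → gross-section yield.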